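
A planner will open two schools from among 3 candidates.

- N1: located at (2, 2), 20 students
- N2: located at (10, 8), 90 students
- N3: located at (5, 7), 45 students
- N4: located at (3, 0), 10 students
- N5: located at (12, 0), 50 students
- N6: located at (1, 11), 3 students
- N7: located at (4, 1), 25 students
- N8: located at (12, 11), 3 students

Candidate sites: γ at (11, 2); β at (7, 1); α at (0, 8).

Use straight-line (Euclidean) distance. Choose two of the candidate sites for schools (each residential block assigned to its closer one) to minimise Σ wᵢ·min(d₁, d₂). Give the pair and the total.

{γ, β}, total 1224.2

Evaluate every pair (each demand assigned to the nearer of the two):
  {γ, β}: total = 1224.2
  {γ, α}: total = 1311.1
  {β, α}: total = 1431.1
Best pair: {γ, β} with total 1224.2.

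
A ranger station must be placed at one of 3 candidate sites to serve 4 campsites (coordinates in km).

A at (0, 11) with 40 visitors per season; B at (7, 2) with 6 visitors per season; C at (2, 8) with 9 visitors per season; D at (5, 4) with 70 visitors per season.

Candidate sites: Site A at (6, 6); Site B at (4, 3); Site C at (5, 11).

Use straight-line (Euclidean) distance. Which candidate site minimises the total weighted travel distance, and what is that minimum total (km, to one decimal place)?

Total weighted distance at each candidate:
  Site A (6, 6): total = 533.9
  Site B (4, 3): total = 524.2
  Site C (5, 11): total = 783.5
Minimum is at Site B with total 524.2 km.

Site B, total 524.2 km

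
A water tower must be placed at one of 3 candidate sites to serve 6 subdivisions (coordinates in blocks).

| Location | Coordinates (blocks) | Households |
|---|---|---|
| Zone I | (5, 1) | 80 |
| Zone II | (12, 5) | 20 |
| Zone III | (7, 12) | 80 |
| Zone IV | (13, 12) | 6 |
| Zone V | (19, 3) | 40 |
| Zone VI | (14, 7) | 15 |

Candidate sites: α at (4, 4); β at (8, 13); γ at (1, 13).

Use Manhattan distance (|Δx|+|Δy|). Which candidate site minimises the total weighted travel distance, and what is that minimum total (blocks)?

α, total 2317 blocks

Total weighted distance at each candidate:
  α (4, 4): total = 2317
  β (8, 13): total = 2656
  γ (1, 13): total = 3703
Minimum is at α with total 2317 blocks.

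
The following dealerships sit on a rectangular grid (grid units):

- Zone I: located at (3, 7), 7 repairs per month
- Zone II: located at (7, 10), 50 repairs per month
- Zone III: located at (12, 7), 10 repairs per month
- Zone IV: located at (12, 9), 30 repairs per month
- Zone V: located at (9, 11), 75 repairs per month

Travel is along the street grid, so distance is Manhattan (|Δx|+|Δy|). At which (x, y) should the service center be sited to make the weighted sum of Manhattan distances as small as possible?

Manhattan distance separates: Σwᵢ(|x−xᵢ|+|y−yᵢ|) = Σwᵢ|x−xᵢ| + Σwᵢ|y−yᵢ|, so x and y are optimised independently as 1-D weighted medians.
Total weight W = 172; half = 86.
x-coordinate, sorted with cumulative weight:
  x=3 (Zone I, w=7) cum 7
  x=7 (Zone II, w=50) cum 57
  x=9 (Zone V, w=75) cum 132  ← median
  x=12 (Zone III, w=10) cum 142
  x=12 (Zone IV, w=30) cum 172
⇒ x* = 9
y-coordinate, sorted with cumulative weight:
  y=7 (Zone I, w=7) cum 7
  y=7 (Zone III, w=10) cum 17
  y=9 (Zone IV, w=30) cum 47
  y=10 (Zone II, w=50) cum 97  ← median
  y=11 (Zone V, w=75) cum 172
⇒ y* = 10

(9, 10)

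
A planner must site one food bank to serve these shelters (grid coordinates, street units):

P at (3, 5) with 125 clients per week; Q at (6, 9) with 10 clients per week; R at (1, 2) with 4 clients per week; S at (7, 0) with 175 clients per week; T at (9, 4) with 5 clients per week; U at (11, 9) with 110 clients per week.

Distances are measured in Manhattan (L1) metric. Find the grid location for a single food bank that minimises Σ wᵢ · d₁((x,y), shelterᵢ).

(7, 5)

Manhattan distance separates: Σwᵢ(|x−xᵢ|+|y−yᵢ|) = Σwᵢ|x−xᵢ| + Σwᵢ|y−yᵢ|, so x and y are optimised independently as 1-D weighted medians.
Total weight W = 429; half = 214.5.
x-coordinate, sorted with cumulative weight:
  x=1 (R, w=4) cum 4
  x=3 (P, w=125) cum 129
  x=6 (Q, w=10) cum 139
  x=7 (S, w=175) cum 314  ← median
  x=9 (T, w=5) cum 319
  x=11 (U, w=110) cum 429
⇒ x* = 7
y-coordinate, sorted with cumulative weight:
  y=0 (S, w=175) cum 175
  y=2 (R, w=4) cum 179
  y=4 (T, w=5) cum 184
  y=5 (P, w=125) cum 309  ← median
  y=9 (Q, w=10) cum 319
  y=9 (U, w=110) cum 429
⇒ y* = 5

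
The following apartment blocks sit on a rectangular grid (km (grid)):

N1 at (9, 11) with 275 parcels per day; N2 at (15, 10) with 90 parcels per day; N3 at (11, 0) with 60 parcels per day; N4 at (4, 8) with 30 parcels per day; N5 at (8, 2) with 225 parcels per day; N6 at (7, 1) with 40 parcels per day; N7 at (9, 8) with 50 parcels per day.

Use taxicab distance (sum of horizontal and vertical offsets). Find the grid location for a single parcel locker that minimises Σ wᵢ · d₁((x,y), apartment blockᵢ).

(9, 8)

Manhattan distance separates: Σwᵢ(|x−xᵢ|+|y−yᵢ|) = Σwᵢ|x−xᵢ| + Σwᵢ|y−yᵢ|, so x and y are optimised independently as 1-D weighted medians.
Total weight W = 770; half = 385.
x-coordinate, sorted with cumulative weight:
  x=4 (N4, w=30) cum 30
  x=7 (N6, w=40) cum 70
  x=8 (N5, w=225) cum 295
  x=9 (N1, w=275) cum 570  ← median
  x=9 (N7, w=50) cum 620
  x=11 (N3, w=60) cum 680
  x=15 (N2, w=90) cum 770
⇒ x* = 9
y-coordinate, sorted with cumulative weight:
  y=0 (N3, w=60) cum 60
  y=1 (N6, w=40) cum 100
  y=2 (N5, w=225) cum 325
  y=8 (N4, w=30) cum 355
  y=8 (N7, w=50) cum 405  ← median
  y=10 (N2, w=90) cum 495
  y=11 (N1, w=275) cum 770
⇒ y* = 8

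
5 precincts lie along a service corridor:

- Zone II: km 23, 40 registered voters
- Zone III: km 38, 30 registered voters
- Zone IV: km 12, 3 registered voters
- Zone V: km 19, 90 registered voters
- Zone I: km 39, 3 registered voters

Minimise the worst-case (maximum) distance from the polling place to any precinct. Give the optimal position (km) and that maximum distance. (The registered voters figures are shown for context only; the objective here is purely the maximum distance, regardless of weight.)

The 1-center on a line is the midpoint of the two extreme points: leftmost at 12, rightmost at 39.
Optimal location = (12 + 39)/2 = 25.5; maximum distance = (39 − 12)/2 = 13.5.

location 25.5, max distance 13.5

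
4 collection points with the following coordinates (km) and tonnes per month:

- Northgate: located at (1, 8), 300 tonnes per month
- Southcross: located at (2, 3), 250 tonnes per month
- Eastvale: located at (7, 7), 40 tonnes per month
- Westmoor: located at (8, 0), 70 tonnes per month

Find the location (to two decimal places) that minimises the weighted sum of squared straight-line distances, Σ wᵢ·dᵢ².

The minimiser of Σwᵢ‖p−pᵢ‖² is the weighted centroid p* = (Σwᵢpᵢ)/(Σwᵢ).
Σwᵢ = 660.
Σwᵢxᵢ = 300·1 + 250·2 + 40·7 + 70·8 = 1640.
Σwᵢyᵢ = 300·8 + 250·3 + 40·7 + 70·0 = 3430.
x* = 1640/660 = 2.48, y* = 3430/660 = 5.20.

(2.48, 5.20)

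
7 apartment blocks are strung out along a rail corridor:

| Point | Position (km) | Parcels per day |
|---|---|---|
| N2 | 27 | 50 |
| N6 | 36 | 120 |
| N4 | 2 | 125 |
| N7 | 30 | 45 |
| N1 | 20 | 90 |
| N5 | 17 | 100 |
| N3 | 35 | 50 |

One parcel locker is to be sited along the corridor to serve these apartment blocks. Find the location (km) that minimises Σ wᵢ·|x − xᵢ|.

For a sum of weighted absolute distances on a line, the optimum is the weighted median (not the mean). Total weight W = 580; half-weight = 290.
Sort by position and accumulate weight:
  km 2 (N4, w=125) → cum 125
  km 17 (N5, w=100) → cum 225
  km 20 (N1, w=90) → cum 315  ≥ 290 → median here
  km 27 (N2, w=50) → cum 365
  km 30 (N7, w=45) → cum 410
  km 35 (N3, w=50) → cum 460
  km 36 (N6, w=120) → cum 580
Optimal location: km 20.

x = 20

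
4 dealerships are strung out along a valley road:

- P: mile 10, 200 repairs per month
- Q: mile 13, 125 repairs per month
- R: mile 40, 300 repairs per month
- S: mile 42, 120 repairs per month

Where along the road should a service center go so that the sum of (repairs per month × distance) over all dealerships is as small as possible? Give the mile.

x = 40

For a sum of weighted absolute distances on a line, the optimum is the weighted median (not the mean). Total weight W = 745; half-weight = 372.5.
Sort by position and accumulate weight:
  mile 10 (P, w=200) → cum 200
  mile 13 (Q, w=125) → cum 325
  mile 40 (R, w=300) → cum 625  ≥ 372.5 → median here
  mile 42 (S, w=120) → cum 745
Optimal location: mile 40.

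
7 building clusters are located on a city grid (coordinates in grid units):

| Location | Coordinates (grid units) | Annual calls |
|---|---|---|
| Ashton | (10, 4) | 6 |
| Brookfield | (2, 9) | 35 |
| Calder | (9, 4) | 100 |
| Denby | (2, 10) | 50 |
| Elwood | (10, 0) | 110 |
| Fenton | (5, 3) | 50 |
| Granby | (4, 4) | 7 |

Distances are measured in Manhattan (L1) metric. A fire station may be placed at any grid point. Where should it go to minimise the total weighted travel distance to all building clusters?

(9, 4)

Manhattan distance separates: Σwᵢ(|x−xᵢ|+|y−yᵢ|) = Σwᵢ|x−xᵢ| + Σwᵢ|y−yᵢ|, so x and y are optimised independently as 1-D weighted medians.
Total weight W = 358; half = 179.
x-coordinate, sorted with cumulative weight:
  x=2 (Brookfield, w=35) cum 35
  x=2 (Denby, w=50) cum 85
  x=4 (Granby, w=7) cum 92
  x=5 (Fenton, w=50) cum 142
  x=9 (Calder, w=100) cum 242  ← median
  x=10 (Ashton, w=6) cum 248
  x=10 (Elwood, w=110) cum 358
⇒ x* = 9
y-coordinate, sorted with cumulative weight:
  y=0 (Elwood, w=110) cum 110
  y=3 (Fenton, w=50) cum 160
  y=4 (Ashton, w=6) cum 166
  y=4 (Calder, w=100) cum 266  ← median
  y=4 (Granby, w=7) cum 273
  y=9 (Brookfield, w=35) cum 308
  y=10 (Denby, w=50) cum 358
⇒ y* = 4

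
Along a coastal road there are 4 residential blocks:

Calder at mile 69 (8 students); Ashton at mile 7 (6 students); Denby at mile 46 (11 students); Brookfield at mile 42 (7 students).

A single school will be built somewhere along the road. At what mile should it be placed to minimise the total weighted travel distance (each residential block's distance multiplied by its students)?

x = 46

For a sum of weighted absolute distances on a line, the optimum is the weighted median (not the mean). Total weight W = 32; half-weight = 16.
Sort by position and accumulate weight:
  mile 7 (Ashton, w=6) → cum 6
  mile 42 (Brookfield, w=7) → cum 13
  mile 46 (Denby, w=11) → cum 24  ≥ 16 → median here
  mile 69 (Calder, w=8) → cum 32
Optimal location: mile 46.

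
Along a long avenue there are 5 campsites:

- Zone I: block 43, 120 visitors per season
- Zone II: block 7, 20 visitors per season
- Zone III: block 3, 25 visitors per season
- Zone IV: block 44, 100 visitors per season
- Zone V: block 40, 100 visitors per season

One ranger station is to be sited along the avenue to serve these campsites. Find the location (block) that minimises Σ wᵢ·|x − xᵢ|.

x = 43

For a sum of weighted absolute distances on a line, the optimum is the weighted median (not the mean). Total weight W = 365; half-weight = 182.5.
Sort by position and accumulate weight:
  block 3 (Zone III, w=25) → cum 25
  block 7 (Zone II, w=20) → cum 45
  block 40 (Zone V, w=100) → cum 145
  block 43 (Zone I, w=120) → cum 265  ≥ 182.5 → median here
  block 44 (Zone IV, w=100) → cum 365
Optimal location: block 43.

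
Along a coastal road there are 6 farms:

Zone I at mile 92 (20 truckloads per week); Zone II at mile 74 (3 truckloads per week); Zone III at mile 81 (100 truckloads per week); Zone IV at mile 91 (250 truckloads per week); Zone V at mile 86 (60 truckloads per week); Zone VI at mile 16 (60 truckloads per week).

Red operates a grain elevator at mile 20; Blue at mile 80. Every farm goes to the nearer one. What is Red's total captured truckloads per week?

The indifferent point is the midpoint (20+80)/2 = 50; farms left of it (closer to Red at 20) go to Red, those right go to Blue.
  Zone VI at 16 (w=60) → Red
  Zone II at 74 (w=3) → Blue
  Zone III at 81 (w=100) → Blue
  Zone V at 86 (w=60) → Blue
  Zone IV at 91 (w=250) → Blue
  Zone I at 92 (w=20) → Blue
Red captures 60; Blue captures 433.

60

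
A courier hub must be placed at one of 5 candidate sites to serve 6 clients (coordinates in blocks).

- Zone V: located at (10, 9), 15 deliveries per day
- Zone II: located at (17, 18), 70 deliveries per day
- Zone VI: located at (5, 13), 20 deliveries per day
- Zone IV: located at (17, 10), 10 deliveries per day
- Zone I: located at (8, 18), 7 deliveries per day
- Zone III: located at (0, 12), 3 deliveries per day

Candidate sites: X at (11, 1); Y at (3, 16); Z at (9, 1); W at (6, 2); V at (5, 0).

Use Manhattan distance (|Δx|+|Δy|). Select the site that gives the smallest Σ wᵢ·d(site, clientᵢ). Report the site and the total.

Total weighted distance at each candidate:
  X (11, 1): total = 2461
  Y (3, 16): total = 1700
  Z (9, 1): total = 2561
  W (6, 2): total = 2659
  V (5, 0): total = 2988
Minimum is at Y with total 1700 blocks.

Y, total 1700 blocks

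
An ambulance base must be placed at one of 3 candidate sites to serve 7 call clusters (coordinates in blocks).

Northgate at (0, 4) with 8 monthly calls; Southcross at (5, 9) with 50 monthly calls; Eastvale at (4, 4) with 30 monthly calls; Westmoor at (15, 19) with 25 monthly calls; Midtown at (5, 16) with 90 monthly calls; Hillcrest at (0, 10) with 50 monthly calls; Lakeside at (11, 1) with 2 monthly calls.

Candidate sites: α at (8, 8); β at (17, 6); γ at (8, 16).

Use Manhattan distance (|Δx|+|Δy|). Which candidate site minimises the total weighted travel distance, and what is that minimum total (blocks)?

Total weighted distance at each candidate:
  α (8, 8): total = 2496
  β (17, 6): total = 4779
  γ (8, 16): total = 2396
Minimum is at γ with total 2396 blocks.

γ, total 2396 blocks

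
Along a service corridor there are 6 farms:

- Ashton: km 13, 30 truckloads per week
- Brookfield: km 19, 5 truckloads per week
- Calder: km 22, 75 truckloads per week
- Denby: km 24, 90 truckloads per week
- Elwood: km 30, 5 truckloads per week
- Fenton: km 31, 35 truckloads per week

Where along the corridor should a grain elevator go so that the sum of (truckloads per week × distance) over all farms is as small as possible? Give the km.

x = 24

For a sum of weighted absolute distances on a line, the optimum is the weighted median (not the mean). Total weight W = 240; half-weight = 120.
Sort by position and accumulate weight:
  km 13 (Ashton, w=30) → cum 30
  km 19 (Brookfield, w=5) → cum 35
  km 22 (Calder, w=75) → cum 110
  km 24 (Denby, w=90) → cum 200  ≥ 120 → median here
  km 30 (Elwood, w=5) → cum 205
  km 31 (Fenton, w=35) → cum 240
Optimal location: km 24.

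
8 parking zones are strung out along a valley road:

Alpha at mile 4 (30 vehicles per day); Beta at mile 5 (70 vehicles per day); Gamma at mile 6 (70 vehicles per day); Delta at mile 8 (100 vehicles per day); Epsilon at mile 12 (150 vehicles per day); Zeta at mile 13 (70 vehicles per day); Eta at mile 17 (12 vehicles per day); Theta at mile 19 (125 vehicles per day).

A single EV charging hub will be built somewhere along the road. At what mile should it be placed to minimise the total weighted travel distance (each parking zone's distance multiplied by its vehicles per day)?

x = 12

For a sum of weighted absolute distances on a line, the optimum is the weighted median (not the mean). Total weight W = 627; half-weight = 313.5.
Sort by position and accumulate weight:
  mile 4 (Alpha, w=30) → cum 30
  mile 5 (Beta, w=70) → cum 100
  mile 6 (Gamma, w=70) → cum 170
  mile 8 (Delta, w=100) → cum 270
  mile 12 (Epsilon, w=150) → cum 420  ≥ 313.5 → median here
  mile 13 (Zeta, w=70) → cum 490
  mile 17 (Eta, w=12) → cum 502
  mile 19 (Theta, w=125) → cum 627
Optimal location: mile 12.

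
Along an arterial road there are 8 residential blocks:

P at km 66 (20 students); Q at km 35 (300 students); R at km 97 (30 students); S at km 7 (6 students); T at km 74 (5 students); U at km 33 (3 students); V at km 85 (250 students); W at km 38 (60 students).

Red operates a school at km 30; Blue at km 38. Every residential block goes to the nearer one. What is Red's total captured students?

9

The indifferent point is the midpoint (30+38)/2 = 34; residential blocks left of it (closer to Red at 30) go to Red, those right go to Blue.
  S at 7 (w=6) → Red
  U at 33 (w=3) → Red
  Q at 35 (w=300) → Blue
  W at 38 (w=60) → Blue
  P at 66 (w=20) → Blue
  T at 74 (w=5) → Blue
  V at 85 (w=250) → Blue
  R at 97 (w=30) → Blue
Red captures 9; Blue captures 665.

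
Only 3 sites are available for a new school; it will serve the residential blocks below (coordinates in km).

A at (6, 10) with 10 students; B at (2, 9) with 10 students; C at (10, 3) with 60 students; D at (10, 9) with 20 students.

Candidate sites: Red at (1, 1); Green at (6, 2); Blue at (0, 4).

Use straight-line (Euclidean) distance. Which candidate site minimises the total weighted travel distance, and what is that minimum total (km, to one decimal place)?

Green, total 569.3 km

Total weighted distance at each candidate:
  Red (1, 1): total = 977.6
  Green (6, 2): total = 569.3
  Blue (0, 4): total = 965.3
Minimum is at Green with total 569.3 km.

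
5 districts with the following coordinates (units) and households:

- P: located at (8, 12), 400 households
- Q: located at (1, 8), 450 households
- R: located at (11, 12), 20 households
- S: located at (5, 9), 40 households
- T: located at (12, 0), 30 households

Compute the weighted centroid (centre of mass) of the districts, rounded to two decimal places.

(4.71, 9.57)

The minimiser of Σwᵢ‖p−pᵢ‖² is the weighted centroid p* = (Σwᵢpᵢ)/(Σwᵢ).
Σwᵢ = 940.
Σwᵢxᵢ = 400·8 + 450·1 + 20·11 + 40·5 + 30·12 = 4430.
Σwᵢyᵢ = 400·12 + 450·8 + 20·12 + 40·9 + 30·0 = 9000.
x* = 4430/940 = 4.71, y* = 9000/940 = 9.57.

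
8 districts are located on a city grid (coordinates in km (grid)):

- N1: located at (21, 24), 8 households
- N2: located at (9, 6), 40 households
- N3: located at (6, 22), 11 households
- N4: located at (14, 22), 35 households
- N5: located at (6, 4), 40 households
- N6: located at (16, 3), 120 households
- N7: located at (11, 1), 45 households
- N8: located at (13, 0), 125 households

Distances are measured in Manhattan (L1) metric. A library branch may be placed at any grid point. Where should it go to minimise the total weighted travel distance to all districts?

Manhattan distance separates: Σwᵢ(|x−xᵢ|+|y−yᵢ|) = Σwᵢ|x−xᵢ| + Σwᵢ|y−yᵢ|, so x and y are optimised independently as 1-D weighted medians.
Total weight W = 424; half = 212.
x-coordinate, sorted with cumulative weight:
  x=6 (N3, w=11) cum 11
  x=6 (N5, w=40) cum 51
  x=9 (N2, w=40) cum 91
  x=11 (N7, w=45) cum 136
  x=13 (N8, w=125) cum 261  ← median
  x=14 (N4, w=35) cum 296
  x=16 (N6, w=120) cum 416
  x=21 (N1, w=8) cum 424
⇒ x* = 13
y-coordinate, sorted with cumulative weight:
  y=0 (N8, w=125) cum 125
  y=1 (N7, w=45) cum 170
  y=3 (N6, w=120) cum 290  ← median
  y=4 (N5, w=40) cum 330
  y=6 (N2, w=40) cum 370
  y=22 (N3, w=11) cum 381
  y=22 (N4, w=35) cum 416
  y=24 (N1, w=8) cum 424
⇒ y* = 3

(13, 3)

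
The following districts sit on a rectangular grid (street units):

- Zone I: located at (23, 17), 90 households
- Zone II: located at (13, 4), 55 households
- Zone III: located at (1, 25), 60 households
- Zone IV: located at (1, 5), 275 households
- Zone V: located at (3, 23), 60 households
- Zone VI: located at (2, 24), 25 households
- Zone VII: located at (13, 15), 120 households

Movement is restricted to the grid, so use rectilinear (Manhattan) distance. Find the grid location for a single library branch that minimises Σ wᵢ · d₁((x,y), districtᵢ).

Manhattan distance separates: Σwᵢ(|x−xᵢ|+|y−yᵢ|) = Σwᵢ|x−xᵢ| + Σwᵢ|y−yᵢ|, so x and y are optimised independently as 1-D weighted medians.
Total weight W = 685; half = 342.5.
x-coordinate, sorted with cumulative weight:
  x=1 (Zone III, w=60) cum 60
  x=1 (Zone IV, w=275) cum 335
  x=2 (Zone VI, w=25) cum 360  ← median
  x=3 (Zone V, w=60) cum 420
  x=13 (Zone II, w=55) cum 475
  x=13 (Zone VII, w=120) cum 595
  x=23 (Zone I, w=90) cum 685
⇒ x* = 2
y-coordinate, sorted with cumulative weight:
  y=4 (Zone II, w=55) cum 55
  y=5 (Zone IV, w=275) cum 330
  y=15 (Zone VII, w=120) cum 450  ← median
  y=17 (Zone I, w=90) cum 540
  y=23 (Zone V, w=60) cum 600
  y=24 (Zone VI, w=25) cum 625
  y=25 (Zone III, w=60) cum 685
⇒ y* = 15

(2, 15)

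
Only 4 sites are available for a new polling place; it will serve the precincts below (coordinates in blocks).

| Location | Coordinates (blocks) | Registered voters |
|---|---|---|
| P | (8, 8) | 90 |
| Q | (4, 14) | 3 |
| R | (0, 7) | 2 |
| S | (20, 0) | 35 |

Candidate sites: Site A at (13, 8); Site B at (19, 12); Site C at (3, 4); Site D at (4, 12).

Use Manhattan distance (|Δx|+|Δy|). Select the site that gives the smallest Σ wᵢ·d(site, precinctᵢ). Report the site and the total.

Total weighted distance at each candidate:
  Site A (13, 8): total = 1048
  Site B (19, 12): total = 1904
  Site C (3, 4): total = 1590
  Site D (4, 12): total = 1724
Minimum is at Site A with total 1048 blocks.

Site A, total 1048 blocks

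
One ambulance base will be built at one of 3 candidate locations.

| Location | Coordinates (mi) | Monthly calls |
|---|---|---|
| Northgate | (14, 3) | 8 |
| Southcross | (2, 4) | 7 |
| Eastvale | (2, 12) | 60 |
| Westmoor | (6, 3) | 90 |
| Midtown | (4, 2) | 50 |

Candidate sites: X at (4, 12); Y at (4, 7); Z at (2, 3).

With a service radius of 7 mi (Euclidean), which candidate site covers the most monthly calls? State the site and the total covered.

Y, covering 207

Coverage radius r = 7 mi; a point is covered iff (Δx)²+(Δy)² ≤ 7² = 49.
  X (4, 12): covers {Eastvale} → 60
  Y (4, 7): covers {Southcross, Eastvale, Westmoor, Midtown} → 207
  Z (2, 3): covers {Southcross, Westmoor, Midtown} → 147
Maximum coverage at Y: 207 monthly calls.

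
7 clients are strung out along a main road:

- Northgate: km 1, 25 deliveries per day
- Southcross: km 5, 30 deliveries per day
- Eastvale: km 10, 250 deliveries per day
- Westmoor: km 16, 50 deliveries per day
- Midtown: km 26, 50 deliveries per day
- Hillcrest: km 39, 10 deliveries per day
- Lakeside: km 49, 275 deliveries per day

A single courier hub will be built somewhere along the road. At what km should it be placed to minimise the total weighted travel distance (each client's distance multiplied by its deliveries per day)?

x = 16

For a sum of weighted absolute distances on a line, the optimum is the weighted median (not the mean). Total weight W = 690; half-weight = 345.
Sort by position and accumulate weight:
  km 1 (Northgate, w=25) → cum 25
  km 5 (Southcross, w=30) → cum 55
  km 10 (Eastvale, w=250) → cum 305
  km 16 (Westmoor, w=50) → cum 355  ≥ 345 → median here
  km 26 (Midtown, w=50) → cum 405
  km 39 (Hillcrest, w=10) → cum 415
  km 49 (Lakeside, w=275) → cum 690
Optimal location: km 16.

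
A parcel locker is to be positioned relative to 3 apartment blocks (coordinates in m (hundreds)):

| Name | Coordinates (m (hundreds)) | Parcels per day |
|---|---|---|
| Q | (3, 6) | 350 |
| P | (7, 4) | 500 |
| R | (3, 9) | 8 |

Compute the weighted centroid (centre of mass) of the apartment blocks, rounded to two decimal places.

The minimiser of Σwᵢ‖p−pᵢ‖² is the weighted centroid p* = (Σwᵢpᵢ)/(Σwᵢ).
Σwᵢ = 858.
Σwᵢxᵢ = 350·3 + 500·7 + 8·3 = 4574.
Σwᵢyᵢ = 350·6 + 500·4 + 8·9 = 4172.
x* = 4574/858 = 5.33, y* = 4172/858 = 4.86.

(5.33, 4.86)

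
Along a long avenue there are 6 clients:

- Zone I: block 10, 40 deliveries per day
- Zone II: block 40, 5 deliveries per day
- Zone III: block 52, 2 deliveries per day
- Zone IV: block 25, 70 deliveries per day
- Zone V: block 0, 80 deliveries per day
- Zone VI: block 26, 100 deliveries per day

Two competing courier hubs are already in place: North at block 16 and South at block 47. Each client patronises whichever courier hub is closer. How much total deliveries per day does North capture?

The indifferent point is the midpoint (16+47)/2 = 31.5; clients left of it (closer to North at 16) go to North, those right go to South.
  Zone V at 0 (w=80) → North
  Zone I at 10 (w=40) → North
  Zone IV at 25 (w=70) → North
  Zone VI at 26 (w=100) → North
  Zone II at 40 (w=5) → South
  Zone III at 52 (w=2) → South
North captures 290; South captures 7.

290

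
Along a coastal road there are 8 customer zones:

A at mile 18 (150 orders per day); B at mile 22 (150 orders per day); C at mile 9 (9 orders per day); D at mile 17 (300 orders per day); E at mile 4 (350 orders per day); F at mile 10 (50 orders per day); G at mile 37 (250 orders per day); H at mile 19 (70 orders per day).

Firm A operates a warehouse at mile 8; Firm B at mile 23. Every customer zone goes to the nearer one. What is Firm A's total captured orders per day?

409

The indifferent point is the midpoint (8+23)/2 = 15.5; customer zones left of it (closer to Firm A at 8) go to Firm A, those right go to Firm B.
  E at 4 (w=350) → Firm A
  C at 9 (w=9) → Firm A
  F at 10 (w=50) → Firm A
  D at 17 (w=300) → Firm B
  A at 18 (w=150) → Firm B
  H at 19 (w=70) → Firm B
  B at 22 (w=150) → Firm B
  G at 37 (w=250) → Firm B
Firm A captures 409; Firm B captures 920.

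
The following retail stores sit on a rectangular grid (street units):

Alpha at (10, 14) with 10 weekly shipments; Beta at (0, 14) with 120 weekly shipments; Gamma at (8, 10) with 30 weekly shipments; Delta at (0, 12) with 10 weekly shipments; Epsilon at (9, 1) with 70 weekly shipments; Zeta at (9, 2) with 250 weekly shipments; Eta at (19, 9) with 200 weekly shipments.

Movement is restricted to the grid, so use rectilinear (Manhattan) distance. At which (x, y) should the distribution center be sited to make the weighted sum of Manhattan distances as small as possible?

Manhattan distance separates: Σwᵢ(|x−xᵢ|+|y−yᵢ|) = Σwᵢ|x−xᵢ| + Σwᵢ|y−yᵢ|, so x and y are optimised independently as 1-D weighted medians.
Total weight W = 690; half = 345.
x-coordinate, sorted with cumulative weight:
  x=0 (Beta, w=120) cum 120
  x=0 (Delta, w=10) cum 130
  x=8 (Gamma, w=30) cum 160
  x=9 (Epsilon, w=70) cum 230
  x=9 (Zeta, w=250) cum 480  ← median
  x=10 (Alpha, w=10) cum 490
  x=19 (Eta, w=200) cum 690
⇒ x* = 9
y-coordinate, sorted with cumulative weight:
  y=1 (Epsilon, w=70) cum 70
  y=2 (Zeta, w=250) cum 320
  y=9 (Eta, w=200) cum 520  ← median
  y=10 (Gamma, w=30) cum 550
  y=12 (Delta, w=10) cum 560
  y=14 (Alpha, w=10) cum 570
  y=14 (Beta, w=120) cum 690
⇒ y* = 9

(9, 9)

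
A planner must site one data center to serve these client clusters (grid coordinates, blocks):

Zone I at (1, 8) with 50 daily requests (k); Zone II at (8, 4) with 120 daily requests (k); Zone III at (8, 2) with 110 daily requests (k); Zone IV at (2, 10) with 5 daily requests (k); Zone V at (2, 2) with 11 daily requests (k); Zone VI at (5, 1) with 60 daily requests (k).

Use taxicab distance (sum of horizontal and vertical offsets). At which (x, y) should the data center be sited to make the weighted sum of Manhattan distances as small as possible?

Manhattan distance separates: Σwᵢ(|x−xᵢ|+|y−yᵢ|) = Σwᵢ|x−xᵢ| + Σwᵢ|y−yᵢ|, so x and y are optimised independently as 1-D weighted medians.
Total weight W = 356; half = 178.
x-coordinate, sorted with cumulative weight:
  x=1 (Zone I, w=50) cum 50
  x=2 (Zone IV, w=5) cum 55
  x=2 (Zone V, w=11) cum 66
  x=5 (Zone VI, w=60) cum 126
  x=8 (Zone II, w=120) cum 246  ← median
  x=8 (Zone III, w=110) cum 356
⇒ x* = 8
y-coordinate, sorted with cumulative weight:
  y=1 (Zone VI, w=60) cum 60
  y=2 (Zone III, w=110) cum 170
  y=2 (Zone V, w=11) cum 181  ← median
  y=4 (Zone II, w=120) cum 301
  y=8 (Zone I, w=50) cum 351
  y=10 (Zone IV, w=5) cum 356
⇒ y* = 2

(8, 2)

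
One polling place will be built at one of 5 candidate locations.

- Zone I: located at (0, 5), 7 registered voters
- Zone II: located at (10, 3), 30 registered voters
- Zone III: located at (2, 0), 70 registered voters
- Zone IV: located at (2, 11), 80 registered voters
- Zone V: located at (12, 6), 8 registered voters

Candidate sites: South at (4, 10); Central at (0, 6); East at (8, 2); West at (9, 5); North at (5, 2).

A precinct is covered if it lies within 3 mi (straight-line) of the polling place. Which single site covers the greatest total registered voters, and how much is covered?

Coverage radius r = 3 mi; a point is covered iff (Δx)²+(Δy)² ≤ 3² = 9.
  South (4, 10): covers {Zone IV} → 80
  Central (0, 6): covers {Zone I} → 7
  East (8, 2): covers {Zone II} → 30
  West (9, 5): covers {Zone II} → 30
  North (5, 2): covers {none} → 0
Maximum coverage at South: 80 registered voters.

South, covering 80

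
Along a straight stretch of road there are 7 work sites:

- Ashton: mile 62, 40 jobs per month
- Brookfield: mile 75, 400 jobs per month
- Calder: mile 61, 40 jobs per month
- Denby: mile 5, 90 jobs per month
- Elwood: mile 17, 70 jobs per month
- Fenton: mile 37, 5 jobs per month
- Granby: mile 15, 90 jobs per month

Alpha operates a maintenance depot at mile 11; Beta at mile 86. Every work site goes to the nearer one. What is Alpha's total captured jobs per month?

255

The indifferent point is the midpoint (11+86)/2 = 48.5; work sites left of it (closer to Alpha at 11) go to Alpha, those right go to Beta.
  Denby at 5 (w=90) → Alpha
  Granby at 15 (w=90) → Alpha
  Elwood at 17 (w=70) → Alpha
  Fenton at 37 (w=5) → Alpha
  Calder at 61 (w=40) → Beta
  Ashton at 62 (w=40) → Beta
  Brookfield at 75 (w=400) → Beta
Alpha captures 255; Beta captures 480.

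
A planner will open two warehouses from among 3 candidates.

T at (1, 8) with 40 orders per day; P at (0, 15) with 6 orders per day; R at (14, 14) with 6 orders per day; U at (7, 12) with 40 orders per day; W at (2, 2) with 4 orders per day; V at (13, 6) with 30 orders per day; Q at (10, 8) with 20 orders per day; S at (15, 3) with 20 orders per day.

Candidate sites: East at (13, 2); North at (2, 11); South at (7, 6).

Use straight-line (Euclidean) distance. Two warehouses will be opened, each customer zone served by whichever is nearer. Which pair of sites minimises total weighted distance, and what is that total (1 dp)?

Evaluate every pair (each demand assigned to the nearer of the two):
  {East, North}: total = 764.4
  {North, South}: total = 869.7
  {East, South}: total = 887.6
Best pair: {East, North} with total 764.4.

{East, North}, total 764.4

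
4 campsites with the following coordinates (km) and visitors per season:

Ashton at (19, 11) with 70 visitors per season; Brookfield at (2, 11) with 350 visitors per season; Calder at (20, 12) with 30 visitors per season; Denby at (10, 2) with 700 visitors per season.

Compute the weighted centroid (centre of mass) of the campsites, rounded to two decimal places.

The minimiser of Σwᵢ‖p−pᵢ‖² is the weighted centroid p* = (Σwᵢpᵢ)/(Σwᵢ).
Σwᵢ = 1150.
Σwᵢxᵢ = 70·19 + 350·2 + 30·20 + 700·10 = 9630.
Σwᵢyᵢ = 70·11 + 350·11 + 30·12 + 700·2 = 6380.
x* = 9630/1150 = 8.37, y* = 6380/1150 = 5.55.

(8.37, 5.55)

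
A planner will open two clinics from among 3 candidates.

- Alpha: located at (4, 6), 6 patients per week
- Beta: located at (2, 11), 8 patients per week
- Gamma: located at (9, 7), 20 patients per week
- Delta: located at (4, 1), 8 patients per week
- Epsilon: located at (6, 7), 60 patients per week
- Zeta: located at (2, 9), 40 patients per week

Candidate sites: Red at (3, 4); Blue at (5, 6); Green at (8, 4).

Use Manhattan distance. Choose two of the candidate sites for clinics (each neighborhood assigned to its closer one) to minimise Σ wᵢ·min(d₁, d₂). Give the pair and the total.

Evaluate every pair (each demand assigned to the nearer of the two):
  {Blue, Green}: total = 558
  {Red, Blue}: total = 562
  {Red, Green}: total = 734
Best pair: {Blue, Green} with total 558.

{Blue, Green}, total 558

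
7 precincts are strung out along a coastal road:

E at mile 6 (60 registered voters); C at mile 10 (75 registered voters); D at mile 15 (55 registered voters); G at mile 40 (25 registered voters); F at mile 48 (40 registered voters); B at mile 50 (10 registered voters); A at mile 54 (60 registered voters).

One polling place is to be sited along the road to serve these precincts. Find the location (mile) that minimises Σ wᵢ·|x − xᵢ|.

x = 15

For a sum of weighted absolute distances on a line, the optimum is the weighted median (not the mean). Total weight W = 325; half-weight = 162.5.
Sort by position and accumulate weight:
  mile 6 (E, w=60) → cum 60
  mile 10 (C, w=75) → cum 135
  mile 15 (D, w=55) → cum 190  ≥ 162.5 → median here
  mile 40 (G, w=25) → cum 215
  mile 48 (F, w=40) → cum 255
  mile 50 (B, w=10) → cum 265
  mile 54 (A, w=60) → cum 325
Optimal location: mile 15.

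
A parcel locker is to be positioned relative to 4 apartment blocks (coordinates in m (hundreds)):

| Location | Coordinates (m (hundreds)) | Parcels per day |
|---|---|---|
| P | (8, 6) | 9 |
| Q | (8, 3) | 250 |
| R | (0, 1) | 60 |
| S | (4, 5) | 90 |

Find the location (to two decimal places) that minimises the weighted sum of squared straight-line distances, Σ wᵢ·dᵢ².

The minimiser of Σwᵢ‖p−pᵢ‖² is the weighted centroid p* = (Σwᵢpᵢ)/(Σwᵢ).
Σwᵢ = 409.
Σwᵢxᵢ = 9·8 + 250·8 + 60·0 + 90·4 = 2432.
Σwᵢyᵢ = 9·6 + 250·3 + 60·1 + 90·5 = 1314.
x* = 2432/409 = 5.95, y* = 1314/409 = 3.21.

(5.95, 3.21)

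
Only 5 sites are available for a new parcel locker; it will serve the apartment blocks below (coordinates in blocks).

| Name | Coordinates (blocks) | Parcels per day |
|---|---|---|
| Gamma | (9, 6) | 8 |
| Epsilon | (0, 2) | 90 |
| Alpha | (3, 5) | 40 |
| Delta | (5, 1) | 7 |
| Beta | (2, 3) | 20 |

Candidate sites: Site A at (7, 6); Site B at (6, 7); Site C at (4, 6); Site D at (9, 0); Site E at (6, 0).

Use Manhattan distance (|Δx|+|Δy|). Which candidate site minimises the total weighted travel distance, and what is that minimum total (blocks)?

Total weighted distance at each candidate:
  Site A (7, 6): total = 1415
  Site B (6, 7): total = 1431
  Site C (4, 6): total = 982
  Site D (9, 0): total = 1713
  Site E (6, 0): total = 1266
Minimum is at Site C with total 982 blocks.

Site C, total 982 blocks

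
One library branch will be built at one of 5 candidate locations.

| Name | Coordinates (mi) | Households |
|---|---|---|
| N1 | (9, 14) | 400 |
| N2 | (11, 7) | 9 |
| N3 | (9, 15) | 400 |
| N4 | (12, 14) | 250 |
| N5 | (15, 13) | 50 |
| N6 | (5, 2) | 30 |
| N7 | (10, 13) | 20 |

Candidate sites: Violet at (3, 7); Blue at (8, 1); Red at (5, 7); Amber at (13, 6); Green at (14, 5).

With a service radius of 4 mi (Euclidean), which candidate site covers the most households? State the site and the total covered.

Coverage radius r = 4 mi; a point is covered iff (Δx)²+(Δy)² ≤ 4² = 16.
  Violet (3, 7): covers {none} → 0
  Blue (8, 1): covers {N6} → 30
  Red (5, 7): covers {none} → 0
  Amber (13, 6): covers {N2} → 9
  Green (14, 5): covers {N2} → 9
Maximum coverage at Blue: 30 households.

Blue, covering 30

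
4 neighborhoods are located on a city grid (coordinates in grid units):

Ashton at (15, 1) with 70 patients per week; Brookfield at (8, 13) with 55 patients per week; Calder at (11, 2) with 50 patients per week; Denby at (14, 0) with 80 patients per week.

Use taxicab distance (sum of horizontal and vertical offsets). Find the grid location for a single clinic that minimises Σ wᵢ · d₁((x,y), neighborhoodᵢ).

(14, 1)

Manhattan distance separates: Σwᵢ(|x−xᵢ|+|y−yᵢ|) = Σwᵢ|x−xᵢ| + Σwᵢ|y−yᵢ|, so x and y are optimised independently as 1-D weighted medians.
Total weight W = 255; half = 127.5.
x-coordinate, sorted with cumulative weight:
  x=8 (Brookfield, w=55) cum 55
  x=11 (Calder, w=50) cum 105
  x=14 (Denby, w=80) cum 185  ← median
  x=15 (Ashton, w=70) cum 255
⇒ x* = 14
y-coordinate, sorted with cumulative weight:
  y=0 (Denby, w=80) cum 80
  y=1 (Ashton, w=70) cum 150  ← median
  y=2 (Calder, w=50) cum 200
  y=13 (Brookfield, w=55) cum 255
⇒ y* = 1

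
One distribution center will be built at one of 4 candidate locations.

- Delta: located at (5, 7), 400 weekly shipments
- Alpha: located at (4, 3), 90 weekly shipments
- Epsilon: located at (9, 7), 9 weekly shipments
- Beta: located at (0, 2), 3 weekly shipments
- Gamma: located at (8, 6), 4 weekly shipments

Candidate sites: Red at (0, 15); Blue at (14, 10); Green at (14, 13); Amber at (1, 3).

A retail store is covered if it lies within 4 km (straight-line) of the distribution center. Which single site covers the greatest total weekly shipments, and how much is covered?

Amber, covering 93

Coverage radius r = 4 km; a point is covered iff (Δx)²+(Δy)² ≤ 4² = 16.
  Red (0, 15): covers {none} → 0
  Blue (14, 10): covers {none} → 0
  Green (14, 13): covers {none} → 0
  Amber (1, 3): covers {Alpha, Beta} → 93
Maximum coverage at Amber: 93 weekly shipments.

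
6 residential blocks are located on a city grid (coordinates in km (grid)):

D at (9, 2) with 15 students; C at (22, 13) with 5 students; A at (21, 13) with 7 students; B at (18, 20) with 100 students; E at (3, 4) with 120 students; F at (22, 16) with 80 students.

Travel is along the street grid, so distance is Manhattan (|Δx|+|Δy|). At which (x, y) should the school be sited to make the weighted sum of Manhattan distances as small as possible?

(18, 16)

Manhattan distance separates: Σwᵢ(|x−xᵢ|+|y−yᵢ|) = Σwᵢ|x−xᵢ| + Σwᵢ|y−yᵢ|, so x and y are optimised independently as 1-D weighted medians.
Total weight W = 327; half = 163.5.
x-coordinate, sorted with cumulative weight:
  x=3 (E, w=120) cum 120
  x=9 (D, w=15) cum 135
  x=18 (B, w=100) cum 235  ← median
  x=21 (A, w=7) cum 242
  x=22 (C, w=5) cum 247
  x=22 (F, w=80) cum 327
⇒ x* = 18
y-coordinate, sorted with cumulative weight:
  y=2 (D, w=15) cum 15
  y=4 (E, w=120) cum 135
  y=13 (C, w=5) cum 140
  y=13 (A, w=7) cum 147
  y=16 (F, w=80) cum 227  ← median
  y=20 (B, w=100) cum 327
⇒ y* = 16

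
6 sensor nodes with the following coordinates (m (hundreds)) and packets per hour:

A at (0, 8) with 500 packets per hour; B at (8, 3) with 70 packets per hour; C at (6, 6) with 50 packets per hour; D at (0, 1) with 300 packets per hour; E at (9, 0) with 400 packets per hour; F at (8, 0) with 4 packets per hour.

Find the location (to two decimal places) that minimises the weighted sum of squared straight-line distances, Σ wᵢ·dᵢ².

(3.39, 3.63)

The minimiser of Σwᵢ‖p−pᵢ‖² is the weighted centroid p* = (Σwᵢpᵢ)/(Σwᵢ).
Σwᵢ = 1324.
Σwᵢxᵢ = 500·0 + 70·8 + 50·6 + 300·0 + 400·9 + 4·8 = 4492.
Σwᵢyᵢ = 500·8 + 70·3 + 50·6 + 300·1 + 400·0 + 4·0 = 4810.
x* = 4492/1324 = 3.39, y* = 4810/1324 = 3.63.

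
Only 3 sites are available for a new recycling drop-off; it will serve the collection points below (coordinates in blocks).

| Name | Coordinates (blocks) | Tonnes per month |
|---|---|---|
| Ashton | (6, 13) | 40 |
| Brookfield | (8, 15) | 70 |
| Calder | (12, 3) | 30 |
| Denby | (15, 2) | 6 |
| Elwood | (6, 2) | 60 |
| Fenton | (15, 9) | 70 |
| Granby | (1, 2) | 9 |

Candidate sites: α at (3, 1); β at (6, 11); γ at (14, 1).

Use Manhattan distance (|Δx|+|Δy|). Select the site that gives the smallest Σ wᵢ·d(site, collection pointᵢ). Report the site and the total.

Total weighted distance at each candidate:
  α (3, 1): total = 4005
  β (6, 11): total = 2464
  γ (14, 1): total = 3628
Minimum is at β with total 2464 blocks.

β, total 2464 blocks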